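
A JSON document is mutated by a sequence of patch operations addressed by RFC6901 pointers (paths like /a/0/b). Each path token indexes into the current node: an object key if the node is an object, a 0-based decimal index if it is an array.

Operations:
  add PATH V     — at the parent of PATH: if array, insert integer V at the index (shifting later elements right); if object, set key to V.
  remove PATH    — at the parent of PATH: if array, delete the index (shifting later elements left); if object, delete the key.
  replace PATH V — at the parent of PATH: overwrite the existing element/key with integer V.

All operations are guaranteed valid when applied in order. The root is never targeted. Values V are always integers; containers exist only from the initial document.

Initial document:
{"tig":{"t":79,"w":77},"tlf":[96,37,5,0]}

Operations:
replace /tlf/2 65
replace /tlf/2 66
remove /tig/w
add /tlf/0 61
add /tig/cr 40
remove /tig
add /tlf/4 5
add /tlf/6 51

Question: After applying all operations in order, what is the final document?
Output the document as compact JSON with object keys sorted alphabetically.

After op 1 (replace /tlf/2 65): {"tig":{"t":79,"w":77},"tlf":[96,37,65,0]}
After op 2 (replace /tlf/2 66): {"tig":{"t":79,"w":77},"tlf":[96,37,66,0]}
After op 3 (remove /tig/w): {"tig":{"t":79},"tlf":[96,37,66,0]}
After op 4 (add /tlf/0 61): {"tig":{"t":79},"tlf":[61,96,37,66,0]}
After op 5 (add /tig/cr 40): {"tig":{"cr":40,"t":79},"tlf":[61,96,37,66,0]}
After op 6 (remove /tig): {"tlf":[61,96,37,66,0]}
After op 7 (add /tlf/4 5): {"tlf":[61,96,37,66,5,0]}
After op 8 (add /tlf/6 51): {"tlf":[61,96,37,66,5,0,51]}

Answer: {"tlf":[61,96,37,66,5,0,51]}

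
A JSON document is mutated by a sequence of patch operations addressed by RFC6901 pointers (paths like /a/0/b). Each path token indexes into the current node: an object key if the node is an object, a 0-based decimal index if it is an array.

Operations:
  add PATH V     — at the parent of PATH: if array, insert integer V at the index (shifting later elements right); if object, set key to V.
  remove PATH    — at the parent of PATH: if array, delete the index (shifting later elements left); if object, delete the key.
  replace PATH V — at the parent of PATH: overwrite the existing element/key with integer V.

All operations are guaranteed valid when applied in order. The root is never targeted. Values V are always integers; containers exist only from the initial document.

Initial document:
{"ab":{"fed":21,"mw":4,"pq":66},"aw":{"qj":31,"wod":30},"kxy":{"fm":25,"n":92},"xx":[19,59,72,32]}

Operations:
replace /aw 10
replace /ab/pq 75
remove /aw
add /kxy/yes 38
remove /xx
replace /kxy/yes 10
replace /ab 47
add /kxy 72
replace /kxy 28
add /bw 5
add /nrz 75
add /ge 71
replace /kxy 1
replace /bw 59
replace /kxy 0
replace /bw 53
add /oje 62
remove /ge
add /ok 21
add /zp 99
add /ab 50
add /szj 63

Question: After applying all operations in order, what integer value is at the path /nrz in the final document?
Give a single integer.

Answer: 75

Derivation:
After op 1 (replace /aw 10): {"ab":{"fed":21,"mw":4,"pq":66},"aw":10,"kxy":{"fm":25,"n":92},"xx":[19,59,72,32]}
After op 2 (replace /ab/pq 75): {"ab":{"fed":21,"mw":4,"pq":75},"aw":10,"kxy":{"fm":25,"n":92},"xx":[19,59,72,32]}
After op 3 (remove /aw): {"ab":{"fed":21,"mw":4,"pq":75},"kxy":{"fm":25,"n":92},"xx":[19,59,72,32]}
After op 4 (add /kxy/yes 38): {"ab":{"fed":21,"mw":4,"pq":75},"kxy":{"fm":25,"n":92,"yes":38},"xx":[19,59,72,32]}
After op 5 (remove /xx): {"ab":{"fed":21,"mw":4,"pq":75},"kxy":{"fm":25,"n":92,"yes":38}}
After op 6 (replace /kxy/yes 10): {"ab":{"fed":21,"mw":4,"pq":75},"kxy":{"fm":25,"n":92,"yes":10}}
After op 7 (replace /ab 47): {"ab":47,"kxy":{"fm":25,"n":92,"yes":10}}
After op 8 (add /kxy 72): {"ab":47,"kxy":72}
After op 9 (replace /kxy 28): {"ab":47,"kxy":28}
After op 10 (add /bw 5): {"ab":47,"bw":5,"kxy":28}
After op 11 (add /nrz 75): {"ab":47,"bw":5,"kxy":28,"nrz":75}
After op 12 (add /ge 71): {"ab":47,"bw":5,"ge":71,"kxy":28,"nrz":75}
After op 13 (replace /kxy 1): {"ab":47,"bw":5,"ge":71,"kxy":1,"nrz":75}
After op 14 (replace /bw 59): {"ab":47,"bw":59,"ge":71,"kxy":1,"nrz":75}
After op 15 (replace /kxy 0): {"ab":47,"bw":59,"ge":71,"kxy":0,"nrz":75}
After op 16 (replace /bw 53): {"ab":47,"bw":53,"ge":71,"kxy":0,"nrz":75}
After op 17 (add /oje 62): {"ab":47,"bw":53,"ge":71,"kxy":0,"nrz":75,"oje":62}
After op 18 (remove /ge): {"ab":47,"bw":53,"kxy":0,"nrz":75,"oje":62}
After op 19 (add /ok 21): {"ab":47,"bw":53,"kxy":0,"nrz":75,"oje":62,"ok":21}
After op 20 (add /zp 99): {"ab":47,"bw":53,"kxy":0,"nrz":75,"oje":62,"ok":21,"zp":99}
After op 21 (add /ab 50): {"ab":50,"bw":53,"kxy":0,"nrz":75,"oje":62,"ok":21,"zp":99}
After op 22 (add /szj 63): {"ab":50,"bw":53,"kxy":0,"nrz":75,"oje":62,"ok":21,"szj":63,"zp":99}
Value at /nrz: 75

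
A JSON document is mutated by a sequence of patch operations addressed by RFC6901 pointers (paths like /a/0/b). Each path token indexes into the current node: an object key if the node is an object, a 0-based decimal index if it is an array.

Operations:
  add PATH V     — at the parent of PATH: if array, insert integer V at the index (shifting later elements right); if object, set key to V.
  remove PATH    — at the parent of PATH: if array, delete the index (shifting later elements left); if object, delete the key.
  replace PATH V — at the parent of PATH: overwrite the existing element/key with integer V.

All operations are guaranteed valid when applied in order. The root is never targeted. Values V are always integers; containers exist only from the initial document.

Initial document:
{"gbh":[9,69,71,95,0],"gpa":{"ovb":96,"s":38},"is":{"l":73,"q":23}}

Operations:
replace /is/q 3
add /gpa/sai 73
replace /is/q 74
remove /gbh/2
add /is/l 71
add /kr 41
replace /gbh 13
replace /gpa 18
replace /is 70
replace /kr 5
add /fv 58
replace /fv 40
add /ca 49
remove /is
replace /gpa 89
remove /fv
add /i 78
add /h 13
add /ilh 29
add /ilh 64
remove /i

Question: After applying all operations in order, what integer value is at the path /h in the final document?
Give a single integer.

Answer: 13

Derivation:
After op 1 (replace /is/q 3): {"gbh":[9,69,71,95,0],"gpa":{"ovb":96,"s":38},"is":{"l":73,"q":3}}
After op 2 (add /gpa/sai 73): {"gbh":[9,69,71,95,0],"gpa":{"ovb":96,"s":38,"sai":73},"is":{"l":73,"q":3}}
After op 3 (replace /is/q 74): {"gbh":[9,69,71,95,0],"gpa":{"ovb":96,"s":38,"sai":73},"is":{"l":73,"q":74}}
After op 4 (remove /gbh/2): {"gbh":[9,69,95,0],"gpa":{"ovb":96,"s":38,"sai":73},"is":{"l":73,"q":74}}
After op 5 (add /is/l 71): {"gbh":[9,69,95,0],"gpa":{"ovb":96,"s":38,"sai":73},"is":{"l":71,"q":74}}
After op 6 (add /kr 41): {"gbh":[9,69,95,0],"gpa":{"ovb":96,"s":38,"sai":73},"is":{"l":71,"q":74},"kr":41}
After op 7 (replace /gbh 13): {"gbh":13,"gpa":{"ovb":96,"s":38,"sai":73},"is":{"l":71,"q":74},"kr":41}
After op 8 (replace /gpa 18): {"gbh":13,"gpa":18,"is":{"l":71,"q":74},"kr":41}
After op 9 (replace /is 70): {"gbh":13,"gpa":18,"is":70,"kr":41}
After op 10 (replace /kr 5): {"gbh":13,"gpa":18,"is":70,"kr":5}
After op 11 (add /fv 58): {"fv":58,"gbh":13,"gpa":18,"is":70,"kr":5}
After op 12 (replace /fv 40): {"fv":40,"gbh":13,"gpa":18,"is":70,"kr":5}
After op 13 (add /ca 49): {"ca":49,"fv":40,"gbh":13,"gpa":18,"is":70,"kr":5}
After op 14 (remove /is): {"ca":49,"fv":40,"gbh":13,"gpa":18,"kr":5}
After op 15 (replace /gpa 89): {"ca":49,"fv":40,"gbh":13,"gpa":89,"kr":5}
After op 16 (remove /fv): {"ca":49,"gbh":13,"gpa":89,"kr":5}
After op 17 (add /i 78): {"ca":49,"gbh":13,"gpa":89,"i":78,"kr":5}
After op 18 (add /h 13): {"ca":49,"gbh":13,"gpa":89,"h":13,"i":78,"kr":5}
After op 19 (add /ilh 29): {"ca":49,"gbh":13,"gpa":89,"h":13,"i":78,"ilh":29,"kr":5}
After op 20 (add /ilh 64): {"ca":49,"gbh":13,"gpa":89,"h":13,"i":78,"ilh":64,"kr":5}
After op 21 (remove /i): {"ca":49,"gbh":13,"gpa":89,"h":13,"ilh":64,"kr":5}
Value at /h: 13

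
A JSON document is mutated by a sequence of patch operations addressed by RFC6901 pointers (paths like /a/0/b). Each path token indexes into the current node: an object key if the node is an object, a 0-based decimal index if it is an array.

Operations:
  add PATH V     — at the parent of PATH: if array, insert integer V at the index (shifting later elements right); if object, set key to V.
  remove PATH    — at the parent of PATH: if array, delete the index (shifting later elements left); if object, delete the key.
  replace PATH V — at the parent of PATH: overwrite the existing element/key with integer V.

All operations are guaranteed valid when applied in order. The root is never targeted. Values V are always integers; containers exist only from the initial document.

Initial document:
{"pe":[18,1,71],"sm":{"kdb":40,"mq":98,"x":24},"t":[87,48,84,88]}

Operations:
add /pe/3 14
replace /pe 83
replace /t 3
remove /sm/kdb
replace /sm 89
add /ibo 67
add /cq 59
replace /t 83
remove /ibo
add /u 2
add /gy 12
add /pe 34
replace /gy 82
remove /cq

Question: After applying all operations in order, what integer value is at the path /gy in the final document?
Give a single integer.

After op 1 (add /pe/3 14): {"pe":[18,1,71,14],"sm":{"kdb":40,"mq":98,"x":24},"t":[87,48,84,88]}
After op 2 (replace /pe 83): {"pe":83,"sm":{"kdb":40,"mq":98,"x":24},"t":[87,48,84,88]}
After op 3 (replace /t 3): {"pe":83,"sm":{"kdb":40,"mq":98,"x":24},"t":3}
After op 4 (remove /sm/kdb): {"pe":83,"sm":{"mq":98,"x":24},"t":3}
After op 5 (replace /sm 89): {"pe":83,"sm":89,"t":3}
After op 6 (add /ibo 67): {"ibo":67,"pe":83,"sm":89,"t":3}
After op 7 (add /cq 59): {"cq":59,"ibo":67,"pe":83,"sm":89,"t":3}
After op 8 (replace /t 83): {"cq":59,"ibo":67,"pe":83,"sm":89,"t":83}
After op 9 (remove /ibo): {"cq":59,"pe":83,"sm":89,"t":83}
After op 10 (add /u 2): {"cq":59,"pe":83,"sm":89,"t":83,"u":2}
After op 11 (add /gy 12): {"cq":59,"gy":12,"pe":83,"sm":89,"t":83,"u":2}
After op 12 (add /pe 34): {"cq":59,"gy":12,"pe":34,"sm":89,"t":83,"u":2}
After op 13 (replace /gy 82): {"cq":59,"gy":82,"pe":34,"sm":89,"t":83,"u":2}
After op 14 (remove /cq): {"gy":82,"pe":34,"sm":89,"t":83,"u":2}
Value at /gy: 82

Answer: 82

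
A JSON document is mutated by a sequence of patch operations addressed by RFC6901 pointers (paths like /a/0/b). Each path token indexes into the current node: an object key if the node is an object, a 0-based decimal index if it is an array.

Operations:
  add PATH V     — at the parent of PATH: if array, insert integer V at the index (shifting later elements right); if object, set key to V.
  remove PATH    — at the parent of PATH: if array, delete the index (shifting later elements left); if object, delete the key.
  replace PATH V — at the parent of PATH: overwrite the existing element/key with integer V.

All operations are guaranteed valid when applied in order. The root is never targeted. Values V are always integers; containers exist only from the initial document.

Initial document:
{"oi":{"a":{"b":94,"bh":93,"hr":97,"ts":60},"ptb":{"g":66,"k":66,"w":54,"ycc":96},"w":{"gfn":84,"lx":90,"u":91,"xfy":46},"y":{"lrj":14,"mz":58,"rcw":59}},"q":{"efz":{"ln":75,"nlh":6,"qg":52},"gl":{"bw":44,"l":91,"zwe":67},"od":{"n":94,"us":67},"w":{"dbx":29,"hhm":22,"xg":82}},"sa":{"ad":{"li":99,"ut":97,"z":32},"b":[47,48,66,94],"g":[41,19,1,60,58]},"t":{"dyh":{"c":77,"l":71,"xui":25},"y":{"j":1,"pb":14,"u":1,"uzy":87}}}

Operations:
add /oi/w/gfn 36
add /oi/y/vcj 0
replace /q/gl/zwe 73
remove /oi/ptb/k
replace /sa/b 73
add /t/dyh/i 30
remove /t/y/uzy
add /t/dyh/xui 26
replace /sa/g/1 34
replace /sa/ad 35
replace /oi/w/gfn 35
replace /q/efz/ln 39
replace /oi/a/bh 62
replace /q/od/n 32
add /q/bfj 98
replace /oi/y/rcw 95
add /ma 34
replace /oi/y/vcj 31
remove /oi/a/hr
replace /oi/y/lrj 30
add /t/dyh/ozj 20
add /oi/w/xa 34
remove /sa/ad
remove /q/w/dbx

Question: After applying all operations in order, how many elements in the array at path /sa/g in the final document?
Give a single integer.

Answer: 5

Derivation:
After op 1 (add /oi/w/gfn 36): {"oi":{"a":{"b":94,"bh":93,"hr":97,"ts":60},"ptb":{"g":66,"k":66,"w":54,"ycc":96},"w":{"gfn":36,"lx":90,"u":91,"xfy":46},"y":{"lrj":14,"mz":58,"rcw":59}},"q":{"efz":{"ln":75,"nlh":6,"qg":52},"gl":{"bw":44,"l":91,"zwe":67},"od":{"n":94,"us":67},"w":{"dbx":29,"hhm":22,"xg":82}},"sa":{"ad":{"li":99,"ut":97,"z":32},"b":[47,48,66,94],"g":[41,19,1,60,58]},"t":{"dyh":{"c":77,"l":71,"xui":25},"y":{"j":1,"pb":14,"u":1,"uzy":87}}}
After op 3 (replace /q/gl/zwe 73): {"oi":{"a":{"b":94,"bh":93,"hr":97,"ts":60},"ptb":{"g":66,"k":66,"w":54,"ycc":96},"w":{"gfn":36,"lx":90,"u":91,"xfy":46},"y":{"lrj":14,"mz":58,"rcw":59,"vcj":0}},"q":{"efz":{"ln":75,"nlh":6,"qg":52},"gl":{"bw":44,"l":91,"zwe":73},"od":{"n":94,"us":67},"w":{"dbx":29,"hhm":22,"xg":82}},"sa":{"ad":{"li":99,"ut":97,"z":32},"b":[47,48,66,94],"g":[41,19,1,60,58]},"t":{"dyh":{"c":77,"l":71,"xui":25},"y":{"j":1,"pb":14,"u":1,"uzy":87}}}
After op 5 (replace /sa/b 73): {"oi":{"a":{"b":94,"bh":93,"hr":97,"ts":60},"ptb":{"g":66,"w":54,"ycc":96},"w":{"gfn":36,"lx":90,"u":91,"xfy":46},"y":{"lrj":14,"mz":58,"rcw":59,"vcj":0}},"q":{"efz":{"ln":75,"nlh":6,"qg":52},"gl":{"bw":44,"l":91,"zwe":73},"od":{"n":94,"us":67},"w":{"dbx":29,"hhm":22,"xg":82}},"sa":{"ad":{"li":99,"ut":97,"z":32},"b":73,"g":[41,19,1,60,58]},"t":{"dyh":{"c":77,"l":71,"xui":25},"y":{"j":1,"pb":14,"u":1,"uzy":87}}}
After op 7 (remove /t/y/uzy): {"oi":{"a":{"b":94,"bh":93,"hr":97,"ts":60},"ptb":{"g":66,"w":54,"ycc":96},"w":{"gfn":36,"lx":90,"u":91,"xfy":46},"y":{"lrj":14,"mz":58,"rcw":59,"vcj":0}},"q":{"efz":{"ln":75,"nlh":6,"qg":52},"gl":{"bw":44,"l":91,"zwe":73},"od":{"n":94,"us":67},"w":{"dbx":29,"hhm":22,"xg":82}},"sa":{"ad":{"li":99,"ut":97,"z":32},"b":73,"g":[41,19,1,60,58]},"t":{"dyh":{"c":77,"i":30,"l":71,"xui":25},"y":{"j":1,"pb":14,"u":1}}}
After op 9 (replace /sa/g/1 34): {"oi":{"a":{"b":94,"bh":93,"hr":97,"ts":60},"ptb":{"g":66,"w":54,"ycc":96},"w":{"gfn":36,"lx":90,"u":91,"xfy":46},"y":{"lrj":14,"mz":58,"rcw":59,"vcj":0}},"q":{"efz":{"ln":75,"nlh":6,"qg":52},"gl":{"bw":44,"l":91,"zwe":73},"od":{"n":94,"us":67},"w":{"dbx":29,"hhm":22,"xg":82}},"sa":{"ad":{"li":99,"ut":97,"z":32},"b":73,"g":[41,34,1,60,58]},"t":{"dyh":{"c":77,"i":30,"l":71,"xui":26},"y":{"j":1,"pb":14,"u":1}}}
After op 11 (replace /oi/w/gfn 35): {"oi":{"a":{"b":94,"bh":93,"hr":97,"ts":60},"ptb":{"g":66,"w":54,"ycc":96},"w":{"gfn":35,"lx":90,"u":91,"xfy":46},"y":{"lrj":14,"mz":58,"rcw":59,"vcj":0}},"q":{"efz":{"ln":75,"nlh":6,"qg":52},"gl":{"bw":44,"l":91,"zwe":73},"od":{"n":94,"us":67},"w":{"dbx":29,"hhm":22,"xg":82}},"sa":{"ad":35,"b":73,"g":[41,34,1,60,58]},"t":{"dyh":{"c":77,"i":30,"l":71,"xui":26},"y":{"j":1,"pb":14,"u":1}}}
After op 13 (replace /oi/a/bh 62): {"oi":{"a":{"b":94,"bh":62,"hr":97,"ts":60},"ptb":{"g":66,"w":54,"ycc":96},"w":{"gfn":35,"lx":90,"u":91,"xfy":46},"y":{"lrj":14,"mz":58,"rcw":59,"vcj":0}},"q":{"efz":{"ln":39,"nlh":6,"qg":52},"gl":{"bw":44,"l":91,"zwe":73},"od":{"n":94,"us":67},"w":{"dbx":29,"hhm":22,"xg":82}},"sa":{"ad":35,"b":73,"g":[41,34,1,60,58]},"t":{"dyh":{"c":77,"i":30,"l":71,"xui":26},"y":{"j":1,"pb":14,"u":1}}}
After op 15 (add /q/bfj 98): {"oi":{"a":{"b":94,"bh":62,"hr":97,"ts":60},"ptb":{"g":66,"w":54,"ycc":96},"w":{"gfn":35,"lx":90,"u":91,"xfy":46},"y":{"lrj":14,"mz":58,"rcw":59,"vcj":0}},"q":{"bfj":98,"efz":{"ln":39,"nlh":6,"qg":52},"gl":{"bw":44,"l":91,"zwe":73},"od":{"n":32,"us":67},"w":{"dbx":29,"hhm":22,"xg":82}},"sa":{"ad":35,"b":73,"g":[41,34,1,60,58]},"t":{"dyh":{"c":77,"i":30,"l":71,"xui":26},"y":{"j":1,"pb":14,"u":1}}}
After op 17 (add /ma 34): {"ma":34,"oi":{"a":{"b":94,"bh":62,"hr":97,"ts":60},"ptb":{"g":66,"w":54,"ycc":96},"w":{"gfn":35,"lx":90,"u":91,"xfy":46},"y":{"lrj":14,"mz":58,"rcw":95,"vcj":0}},"q":{"bfj":98,"efz":{"ln":39,"nlh":6,"qg":52},"gl":{"bw":44,"l":91,"zwe":73},"od":{"n":32,"us":67},"w":{"dbx":29,"hhm":22,"xg":82}},"sa":{"ad":35,"b":73,"g":[41,34,1,60,58]},"t":{"dyh":{"c":77,"i":30,"l":71,"xui":26},"y":{"j":1,"pb":14,"u":1}}}
After op 19 (remove /oi/a/hr): {"ma":34,"oi":{"a":{"b":94,"bh":62,"ts":60},"ptb":{"g":66,"w":54,"ycc":96},"w":{"gfn":35,"lx":90,"u":91,"xfy":46},"y":{"lrj":14,"mz":58,"rcw":95,"vcj":31}},"q":{"bfj":98,"efz":{"ln":39,"nlh":6,"qg":52},"gl":{"bw":44,"l":91,"zwe":73},"od":{"n":32,"us":67},"w":{"dbx":29,"hhm":22,"xg":82}},"sa":{"ad":35,"b":73,"g":[41,34,1,60,58]},"t":{"dyh":{"c":77,"i":30,"l":71,"xui":26},"y":{"j":1,"pb":14,"u":1}}}
After op 21 (add /t/dyh/ozj 20): {"ma":34,"oi":{"a":{"b":94,"bh":62,"ts":60},"ptb":{"g":66,"w":54,"ycc":96},"w":{"gfn":35,"lx":90,"u":91,"xfy":46},"y":{"lrj":30,"mz":58,"rcw":95,"vcj":31}},"q":{"bfj":98,"efz":{"ln":39,"nlh":6,"qg":52},"gl":{"bw":44,"l":91,"zwe":73},"od":{"n":32,"us":67},"w":{"dbx":29,"hhm":22,"xg":82}},"sa":{"ad":35,"b":73,"g":[41,34,1,60,58]},"t":{"dyh":{"c":77,"i":30,"l":71,"ozj":20,"xui":26},"y":{"j":1,"pb":14,"u":1}}}
After op 23 (remove /sa/ad): {"ma":34,"oi":{"a":{"b":94,"bh":62,"ts":60},"ptb":{"g":66,"w":54,"ycc":96},"w":{"gfn":35,"lx":90,"u":91,"xa":34,"xfy":46},"y":{"lrj":30,"mz":58,"rcw":95,"vcj":31}},"q":{"bfj":98,"efz":{"ln":39,"nlh":6,"qg":52},"gl":{"bw":44,"l":91,"zwe":73},"od":{"n":32,"us":67},"w":{"dbx":29,"hhm":22,"xg":82}},"sa":{"b":73,"g":[41,34,1,60,58]},"t":{"dyh":{"c":77,"i":30,"l":71,"ozj":20,"xui":26},"y":{"j":1,"pb":14,"u":1}}}
Size at path /sa/g: 5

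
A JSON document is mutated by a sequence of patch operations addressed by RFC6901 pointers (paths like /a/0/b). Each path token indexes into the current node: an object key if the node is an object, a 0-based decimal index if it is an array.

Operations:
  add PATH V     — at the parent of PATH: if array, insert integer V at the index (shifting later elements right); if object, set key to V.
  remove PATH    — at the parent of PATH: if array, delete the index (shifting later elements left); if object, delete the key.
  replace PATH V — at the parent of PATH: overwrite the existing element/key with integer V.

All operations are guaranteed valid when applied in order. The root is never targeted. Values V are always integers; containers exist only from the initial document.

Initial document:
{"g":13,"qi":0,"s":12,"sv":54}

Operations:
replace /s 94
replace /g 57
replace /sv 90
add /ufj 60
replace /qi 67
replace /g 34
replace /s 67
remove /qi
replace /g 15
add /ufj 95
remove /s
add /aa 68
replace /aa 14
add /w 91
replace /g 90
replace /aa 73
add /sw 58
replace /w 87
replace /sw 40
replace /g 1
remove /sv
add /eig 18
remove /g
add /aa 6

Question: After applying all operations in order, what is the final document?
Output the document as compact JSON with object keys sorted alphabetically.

Answer: {"aa":6,"eig":18,"sw":40,"ufj":95,"w":87}

Derivation:
After op 1 (replace /s 94): {"g":13,"qi":0,"s":94,"sv":54}
After op 2 (replace /g 57): {"g":57,"qi":0,"s":94,"sv":54}
After op 3 (replace /sv 90): {"g":57,"qi":0,"s":94,"sv":90}
After op 4 (add /ufj 60): {"g":57,"qi":0,"s":94,"sv":90,"ufj":60}
After op 5 (replace /qi 67): {"g":57,"qi":67,"s":94,"sv":90,"ufj":60}
After op 6 (replace /g 34): {"g":34,"qi":67,"s":94,"sv":90,"ufj":60}
After op 7 (replace /s 67): {"g":34,"qi":67,"s":67,"sv":90,"ufj":60}
After op 8 (remove /qi): {"g":34,"s":67,"sv":90,"ufj":60}
After op 9 (replace /g 15): {"g":15,"s":67,"sv":90,"ufj":60}
After op 10 (add /ufj 95): {"g":15,"s":67,"sv":90,"ufj":95}
After op 11 (remove /s): {"g":15,"sv":90,"ufj":95}
After op 12 (add /aa 68): {"aa":68,"g":15,"sv":90,"ufj":95}
After op 13 (replace /aa 14): {"aa":14,"g":15,"sv":90,"ufj":95}
After op 14 (add /w 91): {"aa":14,"g":15,"sv":90,"ufj":95,"w":91}
After op 15 (replace /g 90): {"aa":14,"g":90,"sv":90,"ufj":95,"w":91}
After op 16 (replace /aa 73): {"aa":73,"g":90,"sv":90,"ufj":95,"w":91}
After op 17 (add /sw 58): {"aa":73,"g":90,"sv":90,"sw":58,"ufj":95,"w":91}
After op 18 (replace /w 87): {"aa":73,"g":90,"sv":90,"sw":58,"ufj":95,"w":87}
After op 19 (replace /sw 40): {"aa":73,"g":90,"sv":90,"sw":40,"ufj":95,"w":87}
After op 20 (replace /g 1): {"aa":73,"g":1,"sv":90,"sw":40,"ufj":95,"w":87}
After op 21 (remove /sv): {"aa":73,"g":1,"sw":40,"ufj":95,"w":87}
After op 22 (add /eig 18): {"aa":73,"eig":18,"g":1,"sw":40,"ufj":95,"w":87}
After op 23 (remove /g): {"aa":73,"eig":18,"sw":40,"ufj":95,"w":87}
After op 24 (add /aa 6): {"aa":6,"eig":18,"sw":40,"ufj":95,"w":87}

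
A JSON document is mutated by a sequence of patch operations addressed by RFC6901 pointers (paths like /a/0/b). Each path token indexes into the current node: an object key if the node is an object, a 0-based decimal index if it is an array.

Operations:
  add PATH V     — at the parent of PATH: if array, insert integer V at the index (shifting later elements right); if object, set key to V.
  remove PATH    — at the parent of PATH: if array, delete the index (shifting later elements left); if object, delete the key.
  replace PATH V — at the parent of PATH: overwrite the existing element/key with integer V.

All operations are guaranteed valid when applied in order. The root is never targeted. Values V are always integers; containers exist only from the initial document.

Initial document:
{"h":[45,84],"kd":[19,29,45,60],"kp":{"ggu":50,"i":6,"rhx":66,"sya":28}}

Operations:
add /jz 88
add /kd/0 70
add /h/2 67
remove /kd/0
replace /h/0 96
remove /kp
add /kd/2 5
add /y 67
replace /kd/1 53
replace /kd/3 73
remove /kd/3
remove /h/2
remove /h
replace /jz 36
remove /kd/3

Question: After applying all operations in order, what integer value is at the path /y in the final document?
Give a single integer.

After op 1 (add /jz 88): {"h":[45,84],"jz":88,"kd":[19,29,45,60],"kp":{"ggu":50,"i":6,"rhx":66,"sya":28}}
After op 2 (add /kd/0 70): {"h":[45,84],"jz":88,"kd":[70,19,29,45,60],"kp":{"ggu":50,"i":6,"rhx":66,"sya":28}}
After op 3 (add /h/2 67): {"h":[45,84,67],"jz":88,"kd":[70,19,29,45,60],"kp":{"ggu":50,"i":6,"rhx":66,"sya":28}}
After op 4 (remove /kd/0): {"h":[45,84,67],"jz":88,"kd":[19,29,45,60],"kp":{"ggu":50,"i":6,"rhx":66,"sya":28}}
After op 5 (replace /h/0 96): {"h":[96,84,67],"jz":88,"kd":[19,29,45,60],"kp":{"ggu":50,"i":6,"rhx":66,"sya":28}}
After op 6 (remove /kp): {"h":[96,84,67],"jz":88,"kd":[19,29,45,60]}
After op 7 (add /kd/2 5): {"h":[96,84,67],"jz":88,"kd":[19,29,5,45,60]}
After op 8 (add /y 67): {"h":[96,84,67],"jz":88,"kd":[19,29,5,45,60],"y":67}
After op 9 (replace /kd/1 53): {"h":[96,84,67],"jz":88,"kd":[19,53,5,45,60],"y":67}
After op 10 (replace /kd/3 73): {"h":[96,84,67],"jz":88,"kd":[19,53,5,73,60],"y":67}
After op 11 (remove /kd/3): {"h":[96,84,67],"jz":88,"kd":[19,53,5,60],"y":67}
After op 12 (remove /h/2): {"h":[96,84],"jz":88,"kd":[19,53,5,60],"y":67}
After op 13 (remove /h): {"jz":88,"kd":[19,53,5,60],"y":67}
After op 14 (replace /jz 36): {"jz":36,"kd":[19,53,5,60],"y":67}
After op 15 (remove /kd/3): {"jz":36,"kd":[19,53,5],"y":67}
Value at /y: 67

Answer: 67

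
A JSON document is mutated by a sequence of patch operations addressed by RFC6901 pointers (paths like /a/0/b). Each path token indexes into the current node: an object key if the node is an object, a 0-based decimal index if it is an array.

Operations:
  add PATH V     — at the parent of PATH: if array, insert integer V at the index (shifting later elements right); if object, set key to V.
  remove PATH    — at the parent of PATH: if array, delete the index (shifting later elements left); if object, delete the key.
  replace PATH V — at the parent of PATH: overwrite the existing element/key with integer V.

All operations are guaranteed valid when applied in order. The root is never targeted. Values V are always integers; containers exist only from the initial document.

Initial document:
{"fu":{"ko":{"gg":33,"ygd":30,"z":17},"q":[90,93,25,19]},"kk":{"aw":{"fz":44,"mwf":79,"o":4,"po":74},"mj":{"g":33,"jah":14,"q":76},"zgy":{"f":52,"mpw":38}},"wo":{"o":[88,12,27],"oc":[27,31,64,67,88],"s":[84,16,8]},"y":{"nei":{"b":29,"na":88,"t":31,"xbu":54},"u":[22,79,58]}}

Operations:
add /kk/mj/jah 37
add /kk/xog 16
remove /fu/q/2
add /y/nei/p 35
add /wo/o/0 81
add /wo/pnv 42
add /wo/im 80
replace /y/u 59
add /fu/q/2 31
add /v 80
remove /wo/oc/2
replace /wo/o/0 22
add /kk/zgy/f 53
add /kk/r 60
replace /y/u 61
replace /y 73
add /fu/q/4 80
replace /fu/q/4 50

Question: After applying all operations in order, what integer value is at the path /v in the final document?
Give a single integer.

After op 1 (add /kk/mj/jah 37): {"fu":{"ko":{"gg":33,"ygd":30,"z":17},"q":[90,93,25,19]},"kk":{"aw":{"fz":44,"mwf":79,"o":4,"po":74},"mj":{"g":33,"jah":37,"q":76},"zgy":{"f":52,"mpw":38}},"wo":{"o":[88,12,27],"oc":[27,31,64,67,88],"s":[84,16,8]},"y":{"nei":{"b":29,"na":88,"t":31,"xbu":54},"u":[22,79,58]}}
After op 2 (add /kk/xog 16): {"fu":{"ko":{"gg":33,"ygd":30,"z":17},"q":[90,93,25,19]},"kk":{"aw":{"fz":44,"mwf":79,"o":4,"po":74},"mj":{"g":33,"jah":37,"q":76},"xog":16,"zgy":{"f":52,"mpw":38}},"wo":{"o":[88,12,27],"oc":[27,31,64,67,88],"s":[84,16,8]},"y":{"nei":{"b":29,"na":88,"t":31,"xbu":54},"u":[22,79,58]}}
After op 3 (remove /fu/q/2): {"fu":{"ko":{"gg":33,"ygd":30,"z":17},"q":[90,93,19]},"kk":{"aw":{"fz":44,"mwf":79,"o":4,"po":74},"mj":{"g":33,"jah":37,"q":76},"xog":16,"zgy":{"f":52,"mpw":38}},"wo":{"o":[88,12,27],"oc":[27,31,64,67,88],"s":[84,16,8]},"y":{"nei":{"b":29,"na":88,"t":31,"xbu":54},"u":[22,79,58]}}
After op 4 (add /y/nei/p 35): {"fu":{"ko":{"gg":33,"ygd":30,"z":17},"q":[90,93,19]},"kk":{"aw":{"fz":44,"mwf":79,"o":4,"po":74},"mj":{"g":33,"jah":37,"q":76},"xog":16,"zgy":{"f":52,"mpw":38}},"wo":{"o":[88,12,27],"oc":[27,31,64,67,88],"s":[84,16,8]},"y":{"nei":{"b":29,"na":88,"p":35,"t":31,"xbu":54},"u":[22,79,58]}}
After op 5 (add /wo/o/0 81): {"fu":{"ko":{"gg":33,"ygd":30,"z":17},"q":[90,93,19]},"kk":{"aw":{"fz":44,"mwf":79,"o":4,"po":74},"mj":{"g":33,"jah":37,"q":76},"xog":16,"zgy":{"f":52,"mpw":38}},"wo":{"o":[81,88,12,27],"oc":[27,31,64,67,88],"s":[84,16,8]},"y":{"nei":{"b":29,"na":88,"p":35,"t":31,"xbu":54},"u":[22,79,58]}}
After op 6 (add /wo/pnv 42): {"fu":{"ko":{"gg":33,"ygd":30,"z":17},"q":[90,93,19]},"kk":{"aw":{"fz":44,"mwf":79,"o":4,"po":74},"mj":{"g":33,"jah":37,"q":76},"xog":16,"zgy":{"f":52,"mpw":38}},"wo":{"o":[81,88,12,27],"oc":[27,31,64,67,88],"pnv":42,"s":[84,16,8]},"y":{"nei":{"b":29,"na":88,"p":35,"t":31,"xbu":54},"u":[22,79,58]}}
After op 7 (add /wo/im 80): {"fu":{"ko":{"gg":33,"ygd":30,"z":17},"q":[90,93,19]},"kk":{"aw":{"fz":44,"mwf":79,"o":4,"po":74},"mj":{"g":33,"jah":37,"q":76},"xog":16,"zgy":{"f":52,"mpw":38}},"wo":{"im":80,"o":[81,88,12,27],"oc":[27,31,64,67,88],"pnv":42,"s":[84,16,8]},"y":{"nei":{"b":29,"na":88,"p":35,"t":31,"xbu":54},"u":[22,79,58]}}
After op 8 (replace /y/u 59): {"fu":{"ko":{"gg":33,"ygd":30,"z":17},"q":[90,93,19]},"kk":{"aw":{"fz":44,"mwf":79,"o":4,"po":74},"mj":{"g":33,"jah":37,"q":76},"xog":16,"zgy":{"f":52,"mpw":38}},"wo":{"im":80,"o":[81,88,12,27],"oc":[27,31,64,67,88],"pnv":42,"s":[84,16,8]},"y":{"nei":{"b":29,"na":88,"p":35,"t":31,"xbu":54},"u":59}}
After op 9 (add /fu/q/2 31): {"fu":{"ko":{"gg":33,"ygd":30,"z":17},"q":[90,93,31,19]},"kk":{"aw":{"fz":44,"mwf":79,"o":4,"po":74},"mj":{"g":33,"jah":37,"q":76},"xog":16,"zgy":{"f":52,"mpw":38}},"wo":{"im":80,"o":[81,88,12,27],"oc":[27,31,64,67,88],"pnv":42,"s":[84,16,8]},"y":{"nei":{"b":29,"na":88,"p":35,"t":31,"xbu":54},"u":59}}
After op 10 (add /v 80): {"fu":{"ko":{"gg":33,"ygd":30,"z":17},"q":[90,93,31,19]},"kk":{"aw":{"fz":44,"mwf":79,"o":4,"po":74},"mj":{"g":33,"jah":37,"q":76},"xog":16,"zgy":{"f":52,"mpw":38}},"v":80,"wo":{"im":80,"o":[81,88,12,27],"oc":[27,31,64,67,88],"pnv":42,"s":[84,16,8]},"y":{"nei":{"b":29,"na":88,"p":35,"t":31,"xbu":54},"u":59}}
After op 11 (remove /wo/oc/2): {"fu":{"ko":{"gg":33,"ygd":30,"z":17},"q":[90,93,31,19]},"kk":{"aw":{"fz":44,"mwf":79,"o":4,"po":74},"mj":{"g":33,"jah":37,"q":76},"xog":16,"zgy":{"f":52,"mpw":38}},"v":80,"wo":{"im":80,"o":[81,88,12,27],"oc":[27,31,67,88],"pnv":42,"s":[84,16,8]},"y":{"nei":{"b":29,"na":88,"p":35,"t":31,"xbu":54},"u":59}}
After op 12 (replace /wo/o/0 22): {"fu":{"ko":{"gg":33,"ygd":30,"z":17},"q":[90,93,31,19]},"kk":{"aw":{"fz":44,"mwf":79,"o":4,"po":74},"mj":{"g":33,"jah":37,"q":76},"xog":16,"zgy":{"f":52,"mpw":38}},"v":80,"wo":{"im":80,"o":[22,88,12,27],"oc":[27,31,67,88],"pnv":42,"s":[84,16,8]},"y":{"nei":{"b":29,"na":88,"p":35,"t":31,"xbu":54},"u":59}}
After op 13 (add /kk/zgy/f 53): {"fu":{"ko":{"gg":33,"ygd":30,"z":17},"q":[90,93,31,19]},"kk":{"aw":{"fz":44,"mwf":79,"o":4,"po":74},"mj":{"g":33,"jah":37,"q":76},"xog":16,"zgy":{"f":53,"mpw":38}},"v":80,"wo":{"im":80,"o":[22,88,12,27],"oc":[27,31,67,88],"pnv":42,"s":[84,16,8]},"y":{"nei":{"b":29,"na":88,"p":35,"t":31,"xbu":54},"u":59}}
After op 14 (add /kk/r 60): {"fu":{"ko":{"gg":33,"ygd":30,"z":17},"q":[90,93,31,19]},"kk":{"aw":{"fz":44,"mwf":79,"o":4,"po":74},"mj":{"g":33,"jah":37,"q":76},"r":60,"xog":16,"zgy":{"f":53,"mpw":38}},"v":80,"wo":{"im":80,"o":[22,88,12,27],"oc":[27,31,67,88],"pnv":42,"s":[84,16,8]},"y":{"nei":{"b":29,"na":88,"p":35,"t":31,"xbu":54},"u":59}}
After op 15 (replace /y/u 61): {"fu":{"ko":{"gg":33,"ygd":30,"z":17},"q":[90,93,31,19]},"kk":{"aw":{"fz":44,"mwf":79,"o":4,"po":74},"mj":{"g":33,"jah":37,"q":76},"r":60,"xog":16,"zgy":{"f":53,"mpw":38}},"v":80,"wo":{"im":80,"o":[22,88,12,27],"oc":[27,31,67,88],"pnv":42,"s":[84,16,8]},"y":{"nei":{"b":29,"na":88,"p":35,"t":31,"xbu":54},"u":61}}
After op 16 (replace /y 73): {"fu":{"ko":{"gg":33,"ygd":30,"z":17},"q":[90,93,31,19]},"kk":{"aw":{"fz":44,"mwf":79,"o":4,"po":74},"mj":{"g":33,"jah":37,"q":76},"r":60,"xog":16,"zgy":{"f":53,"mpw":38}},"v":80,"wo":{"im":80,"o":[22,88,12,27],"oc":[27,31,67,88],"pnv":42,"s":[84,16,8]},"y":73}
After op 17 (add /fu/q/4 80): {"fu":{"ko":{"gg":33,"ygd":30,"z":17},"q":[90,93,31,19,80]},"kk":{"aw":{"fz":44,"mwf":79,"o":4,"po":74},"mj":{"g":33,"jah":37,"q":76},"r":60,"xog":16,"zgy":{"f":53,"mpw":38}},"v":80,"wo":{"im":80,"o":[22,88,12,27],"oc":[27,31,67,88],"pnv":42,"s":[84,16,8]},"y":73}
After op 18 (replace /fu/q/4 50): {"fu":{"ko":{"gg":33,"ygd":30,"z":17},"q":[90,93,31,19,50]},"kk":{"aw":{"fz":44,"mwf":79,"o":4,"po":74},"mj":{"g":33,"jah":37,"q":76},"r":60,"xog":16,"zgy":{"f":53,"mpw":38}},"v":80,"wo":{"im":80,"o":[22,88,12,27],"oc":[27,31,67,88],"pnv":42,"s":[84,16,8]},"y":73}
Value at /v: 80

Answer: 80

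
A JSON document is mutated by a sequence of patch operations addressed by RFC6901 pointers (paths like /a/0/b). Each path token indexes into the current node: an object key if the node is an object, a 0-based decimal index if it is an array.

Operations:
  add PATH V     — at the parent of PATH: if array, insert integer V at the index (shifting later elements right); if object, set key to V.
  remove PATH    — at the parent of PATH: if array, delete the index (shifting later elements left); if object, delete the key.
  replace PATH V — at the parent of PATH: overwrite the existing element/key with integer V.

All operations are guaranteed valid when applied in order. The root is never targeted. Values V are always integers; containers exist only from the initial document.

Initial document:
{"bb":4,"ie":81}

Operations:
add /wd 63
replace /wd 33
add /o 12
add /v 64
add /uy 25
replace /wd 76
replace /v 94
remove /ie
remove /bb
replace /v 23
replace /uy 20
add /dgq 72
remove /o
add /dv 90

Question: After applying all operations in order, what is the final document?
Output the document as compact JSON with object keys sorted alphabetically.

Answer: {"dgq":72,"dv":90,"uy":20,"v":23,"wd":76}

Derivation:
After op 1 (add /wd 63): {"bb":4,"ie":81,"wd":63}
After op 2 (replace /wd 33): {"bb":4,"ie":81,"wd":33}
After op 3 (add /o 12): {"bb":4,"ie":81,"o":12,"wd":33}
After op 4 (add /v 64): {"bb":4,"ie":81,"o":12,"v":64,"wd":33}
After op 5 (add /uy 25): {"bb":4,"ie":81,"o":12,"uy":25,"v":64,"wd":33}
After op 6 (replace /wd 76): {"bb":4,"ie":81,"o":12,"uy":25,"v":64,"wd":76}
After op 7 (replace /v 94): {"bb":4,"ie":81,"o":12,"uy":25,"v":94,"wd":76}
After op 8 (remove /ie): {"bb":4,"o":12,"uy":25,"v":94,"wd":76}
After op 9 (remove /bb): {"o":12,"uy":25,"v":94,"wd":76}
After op 10 (replace /v 23): {"o":12,"uy":25,"v":23,"wd":76}
After op 11 (replace /uy 20): {"o":12,"uy":20,"v":23,"wd":76}
After op 12 (add /dgq 72): {"dgq":72,"o":12,"uy":20,"v":23,"wd":76}
After op 13 (remove /o): {"dgq":72,"uy":20,"v":23,"wd":76}
After op 14 (add /dv 90): {"dgq":72,"dv":90,"uy":20,"v":23,"wd":76}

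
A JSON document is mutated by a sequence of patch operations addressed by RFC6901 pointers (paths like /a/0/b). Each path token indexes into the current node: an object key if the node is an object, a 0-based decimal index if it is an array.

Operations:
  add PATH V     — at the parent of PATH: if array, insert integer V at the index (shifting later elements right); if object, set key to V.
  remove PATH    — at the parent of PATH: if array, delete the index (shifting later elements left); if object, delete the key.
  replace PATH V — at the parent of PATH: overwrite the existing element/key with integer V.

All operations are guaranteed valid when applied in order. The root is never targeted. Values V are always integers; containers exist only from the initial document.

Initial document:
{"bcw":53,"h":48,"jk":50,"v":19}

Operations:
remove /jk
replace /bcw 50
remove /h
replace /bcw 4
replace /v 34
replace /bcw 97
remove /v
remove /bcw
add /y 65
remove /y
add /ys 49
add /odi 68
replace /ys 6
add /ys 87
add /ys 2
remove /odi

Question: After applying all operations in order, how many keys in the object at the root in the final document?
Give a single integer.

After op 1 (remove /jk): {"bcw":53,"h":48,"v":19}
After op 2 (replace /bcw 50): {"bcw":50,"h":48,"v":19}
After op 3 (remove /h): {"bcw":50,"v":19}
After op 4 (replace /bcw 4): {"bcw":4,"v":19}
After op 5 (replace /v 34): {"bcw":4,"v":34}
After op 6 (replace /bcw 97): {"bcw":97,"v":34}
After op 7 (remove /v): {"bcw":97}
After op 8 (remove /bcw): {}
After op 9 (add /y 65): {"y":65}
After op 10 (remove /y): {}
After op 11 (add /ys 49): {"ys":49}
After op 12 (add /odi 68): {"odi":68,"ys":49}
After op 13 (replace /ys 6): {"odi":68,"ys":6}
After op 14 (add /ys 87): {"odi":68,"ys":87}
After op 15 (add /ys 2): {"odi":68,"ys":2}
After op 16 (remove /odi): {"ys":2}
Size at the root: 1

Answer: 1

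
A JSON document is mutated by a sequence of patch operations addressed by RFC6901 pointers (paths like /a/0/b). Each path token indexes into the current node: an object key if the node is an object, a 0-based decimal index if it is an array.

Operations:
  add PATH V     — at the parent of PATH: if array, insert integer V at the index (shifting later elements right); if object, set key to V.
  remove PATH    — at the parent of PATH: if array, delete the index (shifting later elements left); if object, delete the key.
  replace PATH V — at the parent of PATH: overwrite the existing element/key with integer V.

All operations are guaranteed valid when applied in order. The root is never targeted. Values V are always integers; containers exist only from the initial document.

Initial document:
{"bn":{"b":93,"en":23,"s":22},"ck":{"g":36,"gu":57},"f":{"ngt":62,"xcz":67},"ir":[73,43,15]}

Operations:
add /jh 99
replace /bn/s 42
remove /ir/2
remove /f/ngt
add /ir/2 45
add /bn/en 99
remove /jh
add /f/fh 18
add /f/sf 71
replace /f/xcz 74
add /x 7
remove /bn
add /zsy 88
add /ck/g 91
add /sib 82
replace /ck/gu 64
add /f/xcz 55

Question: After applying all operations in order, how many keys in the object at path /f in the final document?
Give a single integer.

Answer: 3

Derivation:
After op 1 (add /jh 99): {"bn":{"b":93,"en":23,"s":22},"ck":{"g":36,"gu":57},"f":{"ngt":62,"xcz":67},"ir":[73,43,15],"jh":99}
After op 2 (replace /bn/s 42): {"bn":{"b":93,"en":23,"s":42},"ck":{"g":36,"gu":57},"f":{"ngt":62,"xcz":67},"ir":[73,43,15],"jh":99}
After op 3 (remove /ir/2): {"bn":{"b":93,"en":23,"s":42},"ck":{"g":36,"gu":57},"f":{"ngt":62,"xcz":67},"ir":[73,43],"jh":99}
After op 4 (remove /f/ngt): {"bn":{"b":93,"en":23,"s":42},"ck":{"g":36,"gu":57},"f":{"xcz":67},"ir":[73,43],"jh":99}
After op 5 (add /ir/2 45): {"bn":{"b":93,"en":23,"s":42},"ck":{"g":36,"gu":57},"f":{"xcz":67},"ir":[73,43,45],"jh":99}
After op 6 (add /bn/en 99): {"bn":{"b":93,"en":99,"s":42},"ck":{"g":36,"gu":57},"f":{"xcz":67},"ir":[73,43,45],"jh":99}
After op 7 (remove /jh): {"bn":{"b":93,"en":99,"s":42},"ck":{"g":36,"gu":57},"f":{"xcz":67},"ir":[73,43,45]}
After op 8 (add /f/fh 18): {"bn":{"b":93,"en":99,"s":42},"ck":{"g":36,"gu":57},"f":{"fh":18,"xcz":67},"ir":[73,43,45]}
After op 9 (add /f/sf 71): {"bn":{"b":93,"en":99,"s":42},"ck":{"g":36,"gu":57},"f":{"fh":18,"sf":71,"xcz":67},"ir":[73,43,45]}
After op 10 (replace /f/xcz 74): {"bn":{"b":93,"en":99,"s":42},"ck":{"g":36,"gu":57},"f":{"fh":18,"sf":71,"xcz":74},"ir":[73,43,45]}
After op 11 (add /x 7): {"bn":{"b":93,"en":99,"s":42},"ck":{"g":36,"gu":57},"f":{"fh":18,"sf":71,"xcz":74},"ir":[73,43,45],"x":7}
After op 12 (remove /bn): {"ck":{"g":36,"gu":57},"f":{"fh":18,"sf":71,"xcz":74},"ir":[73,43,45],"x":7}
After op 13 (add /zsy 88): {"ck":{"g":36,"gu":57},"f":{"fh":18,"sf":71,"xcz":74},"ir":[73,43,45],"x":7,"zsy":88}
After op 14 (add /ck/g 91): {"ck":{"g":91,"gu":57},"f":{"fh":18,"sf":71,"xcz":74},"ir":[73,43,45],"x":7,"zsy":88}
After op 15 (add /sib 82): {"ck":{"g":91,"gu":57},"f":{"fh":18,"sf":71,"xcz":74},"ir":[73,43,45],"sib":82,"x":7,"zsy":88}
After op 16 (replace /ck/gu 64): {"ck":{"g":91,"gu":64},"f":{"fh":18,"sf":71,"xcz":74},"ir":[73,43,45],"sib":82,"x":7,"zsy":88}
After op 17 (add /f/xcz 55): {"ck":{"g":91,"gu":64},"f":{"fh":18,"sf":71,"xcz":55},"ir":[73,43,45],"sib":82,"x":7,"zsy":88}
Size at path /f: 3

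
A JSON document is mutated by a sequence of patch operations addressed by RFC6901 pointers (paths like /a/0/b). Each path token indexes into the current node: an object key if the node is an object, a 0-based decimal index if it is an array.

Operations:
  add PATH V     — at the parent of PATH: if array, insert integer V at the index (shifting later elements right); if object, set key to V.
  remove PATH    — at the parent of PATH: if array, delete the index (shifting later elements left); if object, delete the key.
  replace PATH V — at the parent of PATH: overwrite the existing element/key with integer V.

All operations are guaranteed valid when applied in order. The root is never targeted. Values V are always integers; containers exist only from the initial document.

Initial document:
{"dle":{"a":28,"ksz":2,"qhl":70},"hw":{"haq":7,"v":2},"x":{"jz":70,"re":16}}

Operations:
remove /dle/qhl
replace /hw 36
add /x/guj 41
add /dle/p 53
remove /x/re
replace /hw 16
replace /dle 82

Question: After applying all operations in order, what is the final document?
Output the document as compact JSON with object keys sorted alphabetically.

After op 1 (remove /dle/qhl): {"dle":{"a":28,"ksz":2},"hw":{"haq":7,"v":2},"x":{"jz":70,"re":16}}
After op 2 (replace /hw 36): {"dle":{"a":28,"ksz":2},"hw":36,"x":{"jz":70,"re":16}}
After op 3 (add /x/guj 41): {"dle":{"a":28,"ksz":2},"hw":36,"x":{"guj":41,"jz":70,"re":16}}
After op 4 (add /dle/p 53): {"dle":{"a":28,"ksz":2,"p":53},"hw":36,"x":{"guj":41,"jz":70,"re":16}}
After op 5 (remove /x/re): {"dle":{"a":28,"ksz":2,"p":53},"hw":36,"x":{"guj":41,"jz":70}}
After op 6 (replace /hw 16): {"dle":{"a":28,"ksz":2,"p":53},"hw":16,"x":{"guj":41,"jz":70}}
After op 7 (replace /dle 82): {"dle":82,"hw":16,"x":{"guj":41,"jz":70}}

Answer: {"dle":82,"hw":16,"x":{"guj":41,"jz":70}}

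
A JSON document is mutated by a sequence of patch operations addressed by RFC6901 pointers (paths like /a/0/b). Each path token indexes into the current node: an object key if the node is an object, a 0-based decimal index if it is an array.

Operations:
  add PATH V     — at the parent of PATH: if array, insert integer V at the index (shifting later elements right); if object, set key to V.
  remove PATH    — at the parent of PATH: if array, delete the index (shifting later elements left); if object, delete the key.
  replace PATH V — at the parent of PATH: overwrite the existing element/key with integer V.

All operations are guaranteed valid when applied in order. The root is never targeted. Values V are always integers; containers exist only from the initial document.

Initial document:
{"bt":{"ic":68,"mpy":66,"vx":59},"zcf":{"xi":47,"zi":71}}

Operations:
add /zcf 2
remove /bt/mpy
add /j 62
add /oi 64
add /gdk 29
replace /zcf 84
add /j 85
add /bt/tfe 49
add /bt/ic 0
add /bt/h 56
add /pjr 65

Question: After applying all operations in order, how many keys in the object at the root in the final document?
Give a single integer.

Answer: 6

Derivation:
After op 1 (add /zcf 2): {"bt":{"ic":68,"mpy":66,"vx":59},"zcf":2}
After op 2 (remove /bt/mpy): {"bt":{"ic":68,"vx":59},"zcf":2}
After op 3 (add /j 62): {"bt":{"ic":68,"vx":59},"j":62,"zcf":2}
After op 4 (add /oi 64): {"bt":{"ic":68,"vx":59},"j":62,"oi":64,"zcf":2}
After op 5 (add /gdk 29): {"bt":{"ic":68,"vx":59},"gdk":29,"j":62,"oi":64,"zcf":2}
After op 6 (replace /zcf 84): {"bt":{"ic":68,"vx":59},"gdk":29,"j":62,"oi":64,"zcf":84}
After op 7 (add /j 85): {"bt":{"ic":68,"vx":59},"gdk":29,"j":85,"oi":64,"zcf":84}
After op 8 (add /bt/tfe 49): {"bt":{"ic":68,"tfe":49,"vx":59},"gdk":29,"j":85,"oi":64,"zcf":84}
After op 9 (add /bt/ic 0): {"bt":{"ic":0,"tfe":49,"vx":59},"gdk":29,"j":85,"oi":64,"zcf":84}
After op 10 (add /bt/h 56): {"bt":{"h":56,"ic":0,"tfe":49,"vx":59},"gdk":29,"j":85,"oi":64,"zcf":84}
After op 11 (add /pjr 65): {"bt":{"h":56,"ic":0,"tfe":49,"vx":59},"gdk":29,"j":85,"oi":64,"pjr":65,"zcf":84}
Size at the root: 6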